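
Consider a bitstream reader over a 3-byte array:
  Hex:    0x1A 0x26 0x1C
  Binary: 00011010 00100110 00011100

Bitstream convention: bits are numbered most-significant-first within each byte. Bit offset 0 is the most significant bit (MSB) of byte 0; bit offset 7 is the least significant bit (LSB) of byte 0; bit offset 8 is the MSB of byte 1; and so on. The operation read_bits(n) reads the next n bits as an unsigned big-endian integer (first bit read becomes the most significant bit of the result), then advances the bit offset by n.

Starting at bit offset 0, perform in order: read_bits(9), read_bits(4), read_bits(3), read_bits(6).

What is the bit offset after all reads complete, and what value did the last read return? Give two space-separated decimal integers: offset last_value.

Read 1: bits[0:9] width=9 -> value=52 (bin 000110100); offset now 9 = byte 1 bit 1; 15 bits remain
Read 2: bits[9:13] width=4 -> value=4 (bin 0100); offset now 13 = byte 1 bit 5; 11 bits remain
Read 3: bits[13:16] width=3 -> value=6 (bin 110); offset now 16 = byte 2 bit 0; 8 bits remain
Read 4: bits[16:22] width=6 -> value=7 (bin 000111); offset now 22 = byte 2 bit 6; 2 bits remain

Answer: 22 7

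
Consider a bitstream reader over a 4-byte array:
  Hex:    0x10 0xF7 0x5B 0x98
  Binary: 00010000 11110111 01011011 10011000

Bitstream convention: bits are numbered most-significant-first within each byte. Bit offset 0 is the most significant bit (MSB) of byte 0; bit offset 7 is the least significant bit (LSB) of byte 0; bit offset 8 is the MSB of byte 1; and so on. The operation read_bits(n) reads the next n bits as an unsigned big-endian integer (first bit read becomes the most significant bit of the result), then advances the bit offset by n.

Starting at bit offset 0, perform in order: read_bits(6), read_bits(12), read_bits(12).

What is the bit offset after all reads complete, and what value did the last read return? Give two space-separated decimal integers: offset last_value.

Answer: 30 1766

Derivation:
Read 1: bits[0:6] width=6 -> value=4 (bin 000100); offset now 6 = byte 0 bit 6; 26 bits remain
Read 2: bits[6:18] width=12 -> value=989 (bin 001111011101); offset now 18 = byte 2 bit 2; 14 bits remain
Read 3: bits[18:30] width=12 -> value=1766 (bin 011011100110); offset now 30 = byte 3 bit 6; 2 bits remain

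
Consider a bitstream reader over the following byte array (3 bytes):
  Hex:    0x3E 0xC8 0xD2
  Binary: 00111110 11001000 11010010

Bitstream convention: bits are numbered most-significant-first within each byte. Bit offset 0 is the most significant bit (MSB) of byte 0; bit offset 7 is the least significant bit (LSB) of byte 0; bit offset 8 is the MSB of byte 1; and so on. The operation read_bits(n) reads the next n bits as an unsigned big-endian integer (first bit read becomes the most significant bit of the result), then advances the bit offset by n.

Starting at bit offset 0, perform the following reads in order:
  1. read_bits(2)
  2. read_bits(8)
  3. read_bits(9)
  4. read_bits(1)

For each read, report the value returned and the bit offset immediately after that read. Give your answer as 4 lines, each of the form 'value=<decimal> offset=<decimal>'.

Answer: value=0 offset=2
value=251 offset=10
value=70 offset=19
value=1 offset=20

Derivation:
Read 1: bits[0:2] width=2 -> value=0 (bin 00); offset now 2 = byte 0 bit 2; 22 bits remain
Read 2: bits[2:10] width=8 -> value=251 (bin 11111011); offset now 10 = byte 1 bit 2; 14 bits remain
Read 3: bits[10:19] width=9 -> value=70 (bin 001000110); offset now 19 = byte 2 bit 3; 5 bits remain
Read 4: bits[19:20] width=1 -> value=1 (bin 1); offset now 20 = byte 2 bit 4; 4 bits remain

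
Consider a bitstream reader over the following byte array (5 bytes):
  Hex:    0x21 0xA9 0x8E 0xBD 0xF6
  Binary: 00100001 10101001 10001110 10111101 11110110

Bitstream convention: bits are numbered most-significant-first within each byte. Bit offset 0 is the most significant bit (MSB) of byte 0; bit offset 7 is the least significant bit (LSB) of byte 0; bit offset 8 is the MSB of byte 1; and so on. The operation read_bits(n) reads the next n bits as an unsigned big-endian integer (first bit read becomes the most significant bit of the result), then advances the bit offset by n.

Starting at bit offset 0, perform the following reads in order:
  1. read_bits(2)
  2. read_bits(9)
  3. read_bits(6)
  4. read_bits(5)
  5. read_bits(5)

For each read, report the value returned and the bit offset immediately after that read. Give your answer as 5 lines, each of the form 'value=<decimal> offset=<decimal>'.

Answer: value=0 offset=2
value=269 offset=11
value=19 offset=17
value=3 offset=22
value=21 offset=27

Derivation:
Read 1: bits[0:2] width=2 -> value=0 (bin 00); offset now 2 = byte 0 bit 2; 38 bits remain
Read 2: bits[2:11] width=9 -> value=269 (bin 100001101); offset now 11 = byte 1 bit 3; 29 bits remain
Read 3: bits[11:17] width=6 -> value=19 (bin 010011); offset now 17 = byte 2 bit 1; 23 bits remain
Read 4: bits[17:22] width=5 -> value=3 (bin 00011); offset now 22 = byte 2 bit 6; 18 bits remain
Read 5: bits[22:27] width=5 -> value=21 (bin 10101); offset now 27 = byte 3 bit 3; 13 bits remain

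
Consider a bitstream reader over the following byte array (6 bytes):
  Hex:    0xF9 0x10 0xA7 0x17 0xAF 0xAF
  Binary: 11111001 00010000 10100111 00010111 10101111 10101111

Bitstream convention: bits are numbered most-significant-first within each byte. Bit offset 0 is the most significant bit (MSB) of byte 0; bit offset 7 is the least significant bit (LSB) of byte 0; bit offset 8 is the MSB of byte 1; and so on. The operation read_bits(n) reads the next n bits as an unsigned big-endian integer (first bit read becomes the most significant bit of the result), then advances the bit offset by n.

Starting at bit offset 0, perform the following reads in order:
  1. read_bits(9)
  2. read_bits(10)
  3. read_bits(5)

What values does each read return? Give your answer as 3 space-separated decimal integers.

Read 1: bits[0:9] width=9 -> value=498 (bin 111110010); offset now 9 = byte 1 bit 1; 39 bits remain
Read 2: bits[9:19] width=10 -> value=133 (bin 0010000101); offset now 19 = byte 2 bit 3; 29 bits remain
Read 3: bits[19:24] width=5 -> value=7 (bin 00111); offset now 24 = byte 3 bit 0; 24 bits remain

Answer: 498 133 7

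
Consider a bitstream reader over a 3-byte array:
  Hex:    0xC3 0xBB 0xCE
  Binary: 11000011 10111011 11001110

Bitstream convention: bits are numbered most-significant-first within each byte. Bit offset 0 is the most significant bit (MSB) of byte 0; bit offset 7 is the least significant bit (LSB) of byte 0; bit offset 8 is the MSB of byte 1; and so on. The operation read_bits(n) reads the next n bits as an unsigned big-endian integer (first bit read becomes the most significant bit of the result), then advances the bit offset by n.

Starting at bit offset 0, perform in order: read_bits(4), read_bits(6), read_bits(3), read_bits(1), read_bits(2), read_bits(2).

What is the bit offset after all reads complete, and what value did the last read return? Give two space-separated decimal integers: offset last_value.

Answer: 18 3

Derivation:
Read 1: bits[0:4] width=4 -> value=12 (bin 1100); offset now 4 = byte 0 bit 4; 20 bits remain
Read 2: bits[4:10] width=6 -> value=14 (bin 001110); offset now 10 = byte 1 bit 2; 14 bits remain
Read 3: bits[10:13] width=3 -> value=7 (bin 111); offset now 13 = byte 1 bit 5; 11 bits remain
Read 4: bits[13:14] width=1 -> value=0 (bin 0); offset now 14 = byte 1 bit 6; 10 bits remain
Read 5: bits[14:16] width=2 -> value=3 (bin 11); offset now 16 = byte 2 bit 0; 8 bits remain
Read 6: bits[16:18] width=2 -> value=3 (bin 11); offset now 18 = byte 2 bit 2; 6 bits remain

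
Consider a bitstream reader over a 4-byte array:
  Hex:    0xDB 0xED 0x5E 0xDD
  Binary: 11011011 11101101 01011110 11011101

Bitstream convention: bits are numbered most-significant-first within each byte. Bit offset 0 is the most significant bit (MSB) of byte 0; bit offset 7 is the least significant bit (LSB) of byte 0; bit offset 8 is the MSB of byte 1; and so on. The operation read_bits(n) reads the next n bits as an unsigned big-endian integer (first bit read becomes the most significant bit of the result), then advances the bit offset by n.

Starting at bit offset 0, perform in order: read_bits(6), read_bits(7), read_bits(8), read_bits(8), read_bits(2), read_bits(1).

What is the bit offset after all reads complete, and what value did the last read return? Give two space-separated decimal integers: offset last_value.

Answer: 32 1

Derivation:
Read 1: bits[0:6] width=6 -> value=54 (bin 110110); offset now 6 = byte 0 bit 6; 26 bits remain
Read 2: bits[6:13] width=7 -> value=125 (bin 1111101); offset now 13 = byte 1 bit 5; 19 bits remain
Read 3: bits[13:21] width=8 -> value=171 (bin 10101011); offset now 21 = byte 2 bit 5; 11 bits remain
Read 4: bits[21:29] width=8 -> value=219 (bin 11011011); offset now 29 = byte 3 bit 5; 3 bits remain
Read 5: bits[29:31] width=2 -> value=2 (bin 10); offset now 31 = byte 3 bit 7; 1 bits remain
Read 6: bits[31:32] width=1 -> value=1 (bin 1); offset now 32 = byte 4 bit 0; 0 bits remain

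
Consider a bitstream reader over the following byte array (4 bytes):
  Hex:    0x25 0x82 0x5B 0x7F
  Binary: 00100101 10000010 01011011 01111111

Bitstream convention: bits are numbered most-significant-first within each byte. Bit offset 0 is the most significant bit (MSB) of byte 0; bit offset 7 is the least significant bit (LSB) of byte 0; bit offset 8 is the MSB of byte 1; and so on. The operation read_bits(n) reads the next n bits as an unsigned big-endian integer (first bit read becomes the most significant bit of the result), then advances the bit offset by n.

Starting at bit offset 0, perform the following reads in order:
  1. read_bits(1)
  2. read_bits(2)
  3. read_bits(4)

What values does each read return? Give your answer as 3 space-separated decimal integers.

Answer: 0 1 2

Derivation:
Read 1: bits[0:1] width=1 -> value=0 (bin 0); offset now 1 = byte 0 bit 1; 31 bits remain
Read 2: bits[1:3] width=2 -> value=1 (bin 01); offset now 3 = byte 0 bit 3; 29 bits remain
Read 3: bits[3:7] width=4 -> value=2 (bin 0010); offset now 7 = byte 0 bit 7; 25 bits remain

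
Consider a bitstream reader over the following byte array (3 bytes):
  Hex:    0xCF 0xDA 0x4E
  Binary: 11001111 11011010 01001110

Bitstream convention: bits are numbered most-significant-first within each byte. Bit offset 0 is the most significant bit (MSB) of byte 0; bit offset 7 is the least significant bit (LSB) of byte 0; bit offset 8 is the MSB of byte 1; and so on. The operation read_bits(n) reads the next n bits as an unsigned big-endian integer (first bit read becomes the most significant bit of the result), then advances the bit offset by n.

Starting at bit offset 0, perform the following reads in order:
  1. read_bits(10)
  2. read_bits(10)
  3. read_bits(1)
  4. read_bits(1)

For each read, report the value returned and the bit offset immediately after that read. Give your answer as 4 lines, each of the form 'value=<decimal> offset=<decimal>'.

Answer: value=831 offset=10
value=420 offset=20
value=1 offset=21
value=1 offset=22

Derivation:
Read 1: bits[0:10] width=10 -> value=831 (bin 1100111111); offset now 10 = byte 1 bit 2; 14 bits remain
Read 2: bits[10:20] width=10 -> value=420 (bin 0110100100); offset now 20 = byte 2 bit 4; 4 bits remain
Read 3: bits[20:21] width=1 -> value=1 (bin 1); offset now 21 = byte 2 bit 5; 3 bits remain
Read 4: bits[21:22] width=1 -> value=1 (bin 1); offset now 22 = byte 2 bit 6; 2 bits remain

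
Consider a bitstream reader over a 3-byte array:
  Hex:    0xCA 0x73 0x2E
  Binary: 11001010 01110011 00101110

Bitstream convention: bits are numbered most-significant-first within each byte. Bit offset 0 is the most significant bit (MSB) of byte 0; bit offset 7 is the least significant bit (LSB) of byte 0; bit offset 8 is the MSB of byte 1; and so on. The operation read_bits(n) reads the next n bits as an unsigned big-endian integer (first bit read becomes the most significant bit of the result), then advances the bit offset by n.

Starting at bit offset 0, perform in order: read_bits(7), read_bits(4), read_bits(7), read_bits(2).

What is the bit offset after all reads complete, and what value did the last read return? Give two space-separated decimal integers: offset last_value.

Read 1: bits[0:7] width=7 -> value=101 (bin 1100101); offset now 7 = byte 0 bit 7; 17 bits remain
Read 2: bits[7:11] width=4 -> value=3 (bin 0011); offset now 11 = byte 1 bit 3; 13 bits remain
Read 3: bits[11:18] width=7 -> value=76 (bin 1001100); offset now 18 = byte 2 bit 2; 6 bits remain
Read 4: bits[18:20] width=2 -> value=2 (bin 10); offset now 20 = byte 2 bit 4; 4 bits remain

Answer: 20 2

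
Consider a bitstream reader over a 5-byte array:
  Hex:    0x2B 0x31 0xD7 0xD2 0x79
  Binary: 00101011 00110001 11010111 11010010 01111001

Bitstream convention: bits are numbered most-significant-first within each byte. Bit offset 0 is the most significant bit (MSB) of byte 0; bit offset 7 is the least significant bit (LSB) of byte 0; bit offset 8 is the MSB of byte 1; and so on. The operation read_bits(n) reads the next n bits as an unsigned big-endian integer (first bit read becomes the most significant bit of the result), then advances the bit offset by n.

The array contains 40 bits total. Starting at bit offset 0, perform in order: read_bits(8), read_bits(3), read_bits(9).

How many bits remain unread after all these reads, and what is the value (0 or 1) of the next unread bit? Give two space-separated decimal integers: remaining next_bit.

Read 1: bits[0:8] width=8 -> value=43 (bin 00101011); offset now 8 = byte 1 bit 0; 32 bits remain
Read 2: bits[8:11] width=3 -> value=1 (bin 001); offset now 11 = byte 1 bit 3; 29 bits remain
Read 3: bits[11:20] width=9 -> value=285 (bin 100011101); offset now 20 = byte 2 bit 4; 20 bits remain

Answer: 20 0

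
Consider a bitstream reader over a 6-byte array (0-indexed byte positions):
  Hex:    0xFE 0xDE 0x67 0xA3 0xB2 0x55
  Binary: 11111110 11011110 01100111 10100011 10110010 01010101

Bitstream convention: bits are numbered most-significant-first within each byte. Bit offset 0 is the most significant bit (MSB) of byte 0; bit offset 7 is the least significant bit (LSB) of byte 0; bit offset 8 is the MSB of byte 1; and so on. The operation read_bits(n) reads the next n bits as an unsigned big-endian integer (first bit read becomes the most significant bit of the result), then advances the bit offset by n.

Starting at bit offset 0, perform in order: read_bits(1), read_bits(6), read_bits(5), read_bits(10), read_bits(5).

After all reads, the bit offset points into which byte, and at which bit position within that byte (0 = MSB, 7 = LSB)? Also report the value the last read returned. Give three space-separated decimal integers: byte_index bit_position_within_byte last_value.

Read 1: bits[0:1] width=1 -> value=1 (bin 1); offset now 1 = byte 0 bit 1; 47 bits remain
Read 2: bits[1:7] width=6 -> value=63 (bin 111111); offset now 7 = byte 0 bit 7; 41 bits remain
Read 3: bits[7:12] width=5 -> value=13 (bin 01101); offset now 12 = byte 1 bit 4; 36 bits remain
Read 4: bits[12:22] width=10 -> value=921 (bin 1110011001); offset now 22 = byte 2 bit 6; 26 bits remain
Read 5: bits[22:27] width=5 -> value=29 (bin 11101); offset now 27 = byte 3 bit 3; 21 bits remain

Answer: 3 3 29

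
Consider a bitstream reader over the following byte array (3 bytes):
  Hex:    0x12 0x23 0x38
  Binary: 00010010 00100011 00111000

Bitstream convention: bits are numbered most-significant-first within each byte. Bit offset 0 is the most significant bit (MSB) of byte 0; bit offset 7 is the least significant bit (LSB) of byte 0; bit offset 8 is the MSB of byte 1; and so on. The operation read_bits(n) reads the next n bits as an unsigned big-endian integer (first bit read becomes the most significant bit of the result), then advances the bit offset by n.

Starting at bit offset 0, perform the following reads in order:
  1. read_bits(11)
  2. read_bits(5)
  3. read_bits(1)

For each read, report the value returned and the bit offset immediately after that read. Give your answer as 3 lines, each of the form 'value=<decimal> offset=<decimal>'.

Read 1: bits[0:11] width=11 -> value=145 (bin 00010010001); offset now 11 = byte 1 bit 3; 13 bits remain
Read 2: bits[11:16] width=5 -> value=3 (bin 00011); offset now 16 = byte 2 bit 0; 8 bits remain
Read 3: bits[16:17] width=1 -> value=0 (bin 0); offset now 17 = byte 2 bit 1; 7 bits remain

Answer: value=145 offset=11
value=3 offset=16
value=0 offset=17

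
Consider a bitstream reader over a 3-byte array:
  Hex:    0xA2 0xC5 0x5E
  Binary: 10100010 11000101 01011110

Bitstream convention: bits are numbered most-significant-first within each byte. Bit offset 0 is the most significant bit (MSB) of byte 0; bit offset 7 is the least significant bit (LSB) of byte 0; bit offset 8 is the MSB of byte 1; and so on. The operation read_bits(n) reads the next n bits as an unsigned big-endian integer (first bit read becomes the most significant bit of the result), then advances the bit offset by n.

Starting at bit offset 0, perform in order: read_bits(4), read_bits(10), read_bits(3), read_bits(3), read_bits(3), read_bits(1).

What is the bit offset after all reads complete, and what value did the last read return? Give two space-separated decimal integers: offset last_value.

Read 1: bits[0:4] width=4 -> value=10 (bin 1010); offset now 4 = byte 0 bit 4; 20 bits remain
Read 2: bits[4:14] width=10 -> value=177 (bin 0010110001); offset now 14 = byte 1 bit 6; 10 bits remain
Read 3: bits[14:17] width=3 -> value=2 (bin 010); offset now 17 = byte 2 bit 1; 7 bits remain
Read 4: bits[17:20] width=3 -> value=5 (bin 101); offset now 20 = byte 2 bit 4; 4 bits remain
Read 5: bits[20:23] width=3 -> value=7 (bin 111); offset now 23 = byte 2 bit 7; 1 bits remain
Read 6: bits[23:24] width=1 -> value=0 (bin 0); offset now 24 = byte 3 bit 0; 0 bits remain

Answer: 24 0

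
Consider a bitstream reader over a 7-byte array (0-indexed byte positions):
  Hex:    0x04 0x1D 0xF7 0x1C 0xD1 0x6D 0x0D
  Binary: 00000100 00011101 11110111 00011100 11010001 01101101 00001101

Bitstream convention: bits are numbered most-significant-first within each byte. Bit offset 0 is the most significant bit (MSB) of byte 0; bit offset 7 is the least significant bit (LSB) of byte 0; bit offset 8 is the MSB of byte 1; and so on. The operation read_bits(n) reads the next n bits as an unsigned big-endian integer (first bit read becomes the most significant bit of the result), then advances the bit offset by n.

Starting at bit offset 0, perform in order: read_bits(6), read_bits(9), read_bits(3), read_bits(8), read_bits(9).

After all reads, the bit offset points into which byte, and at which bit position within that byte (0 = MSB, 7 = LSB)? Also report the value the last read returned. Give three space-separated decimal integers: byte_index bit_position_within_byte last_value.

Read 1: bits[0:6] width=6 -> value=1 (bin 000001); offset now 6 = byte 0 bit 6; 50 bits remain
Read 2: bits[6:15] width=9 -> value=14 (bin 000001110); offset now 15 = byte 1 bit 7; 41 bits remain
Read 3: bits[15:18] width=3 -> value=7 (bin 111); offset now 18 = byte 2 bit 2; 38 bits remain
Read 4: bits[18:26] width=8 -> value=220 (bin 11011100); offset now 26 = byte 3 bit 2; 30 bits remain
Read 5: bits[26:35] width=9 -> value=230 (bin 011100110); offset now 35 = byte 4 bit 3; 21 bits remain

Answer: 4 3 230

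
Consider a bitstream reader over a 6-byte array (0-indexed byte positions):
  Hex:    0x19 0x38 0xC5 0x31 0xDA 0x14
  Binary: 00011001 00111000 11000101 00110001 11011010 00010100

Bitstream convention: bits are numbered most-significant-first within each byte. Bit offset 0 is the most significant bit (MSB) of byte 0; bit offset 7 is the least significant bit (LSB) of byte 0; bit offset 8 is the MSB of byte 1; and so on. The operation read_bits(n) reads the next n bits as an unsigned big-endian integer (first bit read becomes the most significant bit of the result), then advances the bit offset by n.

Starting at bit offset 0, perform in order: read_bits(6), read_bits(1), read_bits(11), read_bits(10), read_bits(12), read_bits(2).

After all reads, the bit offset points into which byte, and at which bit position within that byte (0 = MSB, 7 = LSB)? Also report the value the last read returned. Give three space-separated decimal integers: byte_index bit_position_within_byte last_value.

Read 1: bits[0:6] width=6 -> value=6 (bin 000110); offset now 6 = byte 0 bit 6; 42 bits remain
Read 2: bits[6:7] width=1 -> value=0 (bin 0); offset now 7 = byte 0 bit 7; 41 bits remain
Read 3: bits[7:18] width=11 -> value=1251 (bin 10011100011); offset now 18 = byte 2 bit 2; 30 bits remain
Read 4: bits[18:28] width=10 -> value=83 (bin 0001010011); offset now 28 = byte 3 bit 4; 20 bits remain
Read 5: bits[28:40] width=12 -> value=474 (bin 000111011010); offset now 40 = byte 5 bit 0; 8 bits remain
Read 6: bits[40:42] width=2 -> value=0 (bin 00); offset now 42 = byte 5 bit 2; 6 bits remain

Answer: 5 2 0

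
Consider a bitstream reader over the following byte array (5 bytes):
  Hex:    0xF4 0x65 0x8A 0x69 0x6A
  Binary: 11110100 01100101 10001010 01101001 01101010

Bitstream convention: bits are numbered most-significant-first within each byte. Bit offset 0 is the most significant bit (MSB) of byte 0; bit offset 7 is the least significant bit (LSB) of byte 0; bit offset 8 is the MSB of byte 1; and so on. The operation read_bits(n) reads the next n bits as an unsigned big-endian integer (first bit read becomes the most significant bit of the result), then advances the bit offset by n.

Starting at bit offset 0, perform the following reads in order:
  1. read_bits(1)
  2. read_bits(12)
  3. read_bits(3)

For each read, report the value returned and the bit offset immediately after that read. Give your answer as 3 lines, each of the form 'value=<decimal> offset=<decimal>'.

Read 1: bits[0:1] width=1 -> value=1 (bin 1); offset now 1 = byte 0 bit 1; 39 bits remain
Read 2: bits[1:13] width=12 -> value=3724 (bin 111010001100); offset now 13 = byte 1 bit 5; 27 bits remain
Read 3: bits[13:16] width=3 -> value=5 (bin 101); offset now 16 = byte 2 bit 0; 24 bits remain

Answer: value=1 offset=1
value=3724 offset=13
value=5 offset=16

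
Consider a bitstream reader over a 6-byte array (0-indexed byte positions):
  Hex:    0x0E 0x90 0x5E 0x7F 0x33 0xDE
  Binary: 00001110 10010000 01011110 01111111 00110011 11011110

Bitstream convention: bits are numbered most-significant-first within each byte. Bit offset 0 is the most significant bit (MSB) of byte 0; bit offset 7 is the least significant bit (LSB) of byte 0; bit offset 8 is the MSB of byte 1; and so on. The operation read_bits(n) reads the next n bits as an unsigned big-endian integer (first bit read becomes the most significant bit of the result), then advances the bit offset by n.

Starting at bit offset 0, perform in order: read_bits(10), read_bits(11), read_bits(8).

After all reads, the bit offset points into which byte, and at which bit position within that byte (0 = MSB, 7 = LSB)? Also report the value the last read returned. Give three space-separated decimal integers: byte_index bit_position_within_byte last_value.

Read 1: bits[0:10] width=10 -> value=58 (bin 0000111010); offset now 10 = byte 1 bit 2; 38 bits remain
Read 2: bits[10:21] width=11 -> value=523 (bin 01000001011); offset now 21 = byte 2 bit 5; 27 bits remain
Read 3: bits[21:29] width=8 -> value=207 (bin 11001111); offset now 29 = byte 3 bit 5; 19 bits remain

Answer: 3 5 207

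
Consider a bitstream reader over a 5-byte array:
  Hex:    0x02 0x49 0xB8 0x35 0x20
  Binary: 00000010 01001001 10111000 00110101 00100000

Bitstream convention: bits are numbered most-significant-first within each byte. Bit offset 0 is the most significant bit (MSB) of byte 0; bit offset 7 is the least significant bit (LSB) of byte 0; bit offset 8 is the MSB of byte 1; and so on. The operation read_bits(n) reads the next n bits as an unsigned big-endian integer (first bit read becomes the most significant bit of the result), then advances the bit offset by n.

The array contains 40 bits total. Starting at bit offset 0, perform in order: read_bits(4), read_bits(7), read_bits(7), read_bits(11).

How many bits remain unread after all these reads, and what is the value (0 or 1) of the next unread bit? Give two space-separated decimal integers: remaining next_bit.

Answer: 11 1

Derivation:
Read 1: bits[0:4] width=4 -> value=0 (bin 0000); offset now 4 = byte 0 bit 4; 36 bits remain
Read 2: bits[4:11] width=7 -> value=18 (bin 0010010); offset now 11 = byte 1 bit 3; 29 bits remain
Read 3: bits[11:18] width=7 -> value=38 (bin 0100110); offset now 18 = byte 2 bit 2; 22 bits remain
Read 4: bits[18:29] width=11 -> value=1798 (bin 11100000110); offset now 29 = byte 3 bit 5; 11 bits remain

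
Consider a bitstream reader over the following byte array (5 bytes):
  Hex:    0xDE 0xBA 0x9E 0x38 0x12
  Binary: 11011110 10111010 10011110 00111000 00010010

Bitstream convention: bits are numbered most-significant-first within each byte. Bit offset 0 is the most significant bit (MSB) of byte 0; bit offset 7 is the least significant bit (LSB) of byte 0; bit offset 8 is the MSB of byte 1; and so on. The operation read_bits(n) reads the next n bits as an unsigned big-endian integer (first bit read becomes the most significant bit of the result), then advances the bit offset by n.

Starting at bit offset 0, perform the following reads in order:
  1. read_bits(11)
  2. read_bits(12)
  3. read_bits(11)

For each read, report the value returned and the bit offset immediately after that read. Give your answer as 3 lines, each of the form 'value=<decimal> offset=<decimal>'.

Answer: value=1781 offset=11
value=3407 offset=23
value=224 offset=34

Derivation:
Read 1: bits[0:11] width=11 -> value=1781 (bin 11011110101); offset now 11 = byte 1 bit 3; 29 bits remain
Read 2: bits[11:23] width=12 -> value=3407 (bin 110101001111); offset now 23 = byte 2 bit 7; 17 bits remain
Read 3: bits[23:34] width=11 -> value=224 (bin 00011100000); offset now 34 = byte 4 bit 2; 6 bits remain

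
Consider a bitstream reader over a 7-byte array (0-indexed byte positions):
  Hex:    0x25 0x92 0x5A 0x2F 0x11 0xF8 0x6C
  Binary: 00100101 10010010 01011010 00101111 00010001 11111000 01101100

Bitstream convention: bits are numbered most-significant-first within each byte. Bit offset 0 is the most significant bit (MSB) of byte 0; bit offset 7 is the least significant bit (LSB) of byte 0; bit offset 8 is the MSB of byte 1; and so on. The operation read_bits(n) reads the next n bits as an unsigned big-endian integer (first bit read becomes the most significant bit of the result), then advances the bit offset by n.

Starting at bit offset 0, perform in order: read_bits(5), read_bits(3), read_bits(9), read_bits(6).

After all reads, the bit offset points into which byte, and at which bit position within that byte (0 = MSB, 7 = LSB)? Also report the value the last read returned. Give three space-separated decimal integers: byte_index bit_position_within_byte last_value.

Answer: 2 7 45

Derivation:
Read 1: bits[0:5] width=5 -> value=4 (bin 00100); offset now 5 = byte 0 bit 5; 51 bits remain
Read 2: bits[5:8] width=3 -> value=5 (bin 101); offset now 8 = byte 1 bit 0; 48 bits remain
Read 3: bits[8:17] width=9 -> value=292 (bin 100100100); offset now 17 = byte 2 bit 1; 39 bits remain
Read 4: bits[17:23] width=6 -> value=45 (bin 101101); offset now 23 = byte 2 bit 7; 33 bits remain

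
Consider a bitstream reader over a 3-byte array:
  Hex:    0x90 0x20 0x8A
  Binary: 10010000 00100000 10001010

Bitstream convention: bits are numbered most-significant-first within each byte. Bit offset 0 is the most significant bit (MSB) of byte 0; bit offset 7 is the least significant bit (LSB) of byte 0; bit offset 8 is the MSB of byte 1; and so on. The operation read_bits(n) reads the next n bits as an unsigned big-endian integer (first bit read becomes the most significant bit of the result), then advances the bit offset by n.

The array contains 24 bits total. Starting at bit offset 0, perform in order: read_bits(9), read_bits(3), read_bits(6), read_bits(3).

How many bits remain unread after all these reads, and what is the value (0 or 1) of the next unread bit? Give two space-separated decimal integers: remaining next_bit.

Read 1: bits[0:9] width=9 -> value=288 (bin 100100000); offset now 9 = byte 1 bit 1; 15 bits remain
Read 2: bits[9:12] width=3 -> value=2 (bin 010); offset now 12 = byte 1 bit 4; 12 bits remain
Read 3: bits[12:18] width=6 -> value=2 (bin 000010); offset now 18 = byte 2 bit 2; 6 bits remain
Read 4: bits[18:21] width=3 -> value=1 (bin 001); offset now 21 = byte 2 bit 5; 3 bits remain

Answer: 3 0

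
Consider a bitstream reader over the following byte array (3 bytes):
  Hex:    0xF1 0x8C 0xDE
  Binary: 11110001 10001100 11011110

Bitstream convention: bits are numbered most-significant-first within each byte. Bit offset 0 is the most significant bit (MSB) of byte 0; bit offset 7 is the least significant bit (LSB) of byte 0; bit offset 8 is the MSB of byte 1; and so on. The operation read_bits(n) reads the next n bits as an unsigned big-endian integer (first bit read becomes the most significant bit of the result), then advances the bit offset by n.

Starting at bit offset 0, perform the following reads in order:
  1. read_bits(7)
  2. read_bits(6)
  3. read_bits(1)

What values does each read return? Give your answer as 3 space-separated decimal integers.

Answer: 120 49 1

Derivation:
Read 1: bits[0:7] width=7 -> value=120 (bin 1111000); offset now 7 = byte 0 bit 7; 17 bits remain
Read 2: bits[7:13] width=6 -> value=49 (bin 110001); offset now 13 = byte 1 bit 5; 11 bits remain
Read 3: bits[13:14] width=1 -> value=1 (bin 1); offset now 14 = byte 1 bit 6; 10 bits remain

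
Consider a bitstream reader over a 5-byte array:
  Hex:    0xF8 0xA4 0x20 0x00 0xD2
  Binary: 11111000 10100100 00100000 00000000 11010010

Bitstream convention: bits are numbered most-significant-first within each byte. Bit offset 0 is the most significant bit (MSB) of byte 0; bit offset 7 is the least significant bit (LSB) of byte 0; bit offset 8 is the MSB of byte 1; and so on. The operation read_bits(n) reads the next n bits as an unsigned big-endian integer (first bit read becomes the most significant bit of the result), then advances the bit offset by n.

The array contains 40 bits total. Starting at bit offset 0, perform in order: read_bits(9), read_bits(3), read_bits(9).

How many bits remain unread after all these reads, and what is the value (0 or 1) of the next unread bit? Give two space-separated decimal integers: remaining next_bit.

Answer: 19 0

Derivation:
Read 1: bits[0:9] width=9 -> value=497 (bin 111110001); offset now 9 = byte 1 bit 1; 31 bits remain
Read 2: bits[9:12] width=3 -> value=2 (bin 010); offset now 12 = byte 1 bit 4; 28 bits remain
Read 3: bits[12:21] width=9 -> value=132 (bin 010000100); offset now 21 = byte 2 bit 5; 19 bits remain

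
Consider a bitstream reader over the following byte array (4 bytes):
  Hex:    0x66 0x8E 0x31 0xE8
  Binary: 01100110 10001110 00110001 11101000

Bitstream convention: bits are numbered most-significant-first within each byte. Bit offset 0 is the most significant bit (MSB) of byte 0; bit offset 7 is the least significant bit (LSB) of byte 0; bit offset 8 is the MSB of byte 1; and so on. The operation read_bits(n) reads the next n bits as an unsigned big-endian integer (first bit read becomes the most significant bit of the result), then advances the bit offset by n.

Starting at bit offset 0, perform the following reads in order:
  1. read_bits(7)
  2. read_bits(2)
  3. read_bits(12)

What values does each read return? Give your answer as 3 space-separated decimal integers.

Read 1: bits[0:7] width=7 -> value=51 (bin 0110011); offset now 7 = byte 0 bit 7; 25 bits remain
Read 2: bits[7:9] width=2 -> value=1 (bin 01); offset now 9 = byte 1 bit 1; 23 bits remain
Read 3: bits[9:21] width=12 -> value=454 (bin 000111000110); offset now 21 = byte 2 bit 5; 11 bits remain

Answer: 51 1 454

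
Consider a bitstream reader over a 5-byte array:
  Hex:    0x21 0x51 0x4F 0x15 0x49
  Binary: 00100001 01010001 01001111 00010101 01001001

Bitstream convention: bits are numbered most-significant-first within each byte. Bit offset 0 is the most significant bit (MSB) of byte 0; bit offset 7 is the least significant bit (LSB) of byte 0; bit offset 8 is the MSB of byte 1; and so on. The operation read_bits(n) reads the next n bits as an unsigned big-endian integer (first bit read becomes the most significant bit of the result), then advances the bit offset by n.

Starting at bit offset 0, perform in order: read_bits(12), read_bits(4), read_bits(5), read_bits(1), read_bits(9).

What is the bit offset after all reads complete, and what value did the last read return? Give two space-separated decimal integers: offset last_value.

Answer: 31 394

Derivation:
Read 1: bits[0:12] width=12 -> value=533 (bin 001000010101); offset now 12 = byte 1 bit 4; 28 bits remain
Read 2: bits[12:16] width=4 -> value=1 (bin 0001); offset now 16 = byte 2 bit 0; 24 bits remain
Read 3: bits[16:21] width=5 -> value=9 (bin 01001); offset now 21 = byte 2 bit 5; 19 bits remain
Read 4: bits[21:22] width=1 -> value=1 (bin 1); offset now 22 = byte 2 bit 6; 18 bits remain
Read 5: bits[22:31] width=9 -> value=394 (bin 110001010); offset now 31 = byte 3 bit 7; 9 bits remain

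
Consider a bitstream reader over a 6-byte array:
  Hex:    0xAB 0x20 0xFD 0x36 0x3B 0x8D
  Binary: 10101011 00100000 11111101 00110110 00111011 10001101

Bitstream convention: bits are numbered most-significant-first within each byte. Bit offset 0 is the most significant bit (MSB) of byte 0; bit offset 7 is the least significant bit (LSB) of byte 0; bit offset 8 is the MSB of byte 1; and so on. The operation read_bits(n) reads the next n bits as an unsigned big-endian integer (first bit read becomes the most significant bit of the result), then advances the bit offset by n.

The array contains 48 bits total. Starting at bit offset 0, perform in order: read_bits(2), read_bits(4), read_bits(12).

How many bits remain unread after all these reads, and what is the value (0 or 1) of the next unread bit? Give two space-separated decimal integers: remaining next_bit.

Read 1: bits[0:2] width=2 -> value=2 (bin 10); offset now 2 = byte 0 bit 2; 46 bits remain
Read 2: bits[2:6] width=4 -> value=10 (bin 1010); offset now 6 = byte 0 bit 6; 42 bits remain
Read 3: bits[6:18] width=12 -> value=3203 (bin 110010000011); offset now 18 = byte 2 bit 2; 30 bits remain

Answer: 30 1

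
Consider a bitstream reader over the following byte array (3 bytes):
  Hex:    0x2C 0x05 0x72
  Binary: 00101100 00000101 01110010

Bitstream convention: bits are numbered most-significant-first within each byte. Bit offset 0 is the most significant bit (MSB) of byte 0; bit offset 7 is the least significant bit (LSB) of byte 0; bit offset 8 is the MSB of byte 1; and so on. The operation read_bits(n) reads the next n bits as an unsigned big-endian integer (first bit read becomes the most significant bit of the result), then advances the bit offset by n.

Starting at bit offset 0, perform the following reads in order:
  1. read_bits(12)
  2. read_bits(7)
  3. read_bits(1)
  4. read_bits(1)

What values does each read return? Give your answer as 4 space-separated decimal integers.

Answer: 704 43 1 0

Derivation:
Read 1: bits[0:12] width=12 -> value=704 (bin 001011000000); offset now 12 = byte 1 bit 4; 12 bits remain
Read 2: bits[12:19] width=7 -> value=43 (bin 0101011); offset now 19 = byte 2 bit 3; 5 bits remain
Read 3: bits[19:20] width=1 -> value=1 (bin 1); offset now 20 = byte 2 bit 4; 4 bits remain
Read 4: bits[20:21] width=1 -> value=0 (bin 0); offset now 21 = byte 2 bit 5; 3 bits remain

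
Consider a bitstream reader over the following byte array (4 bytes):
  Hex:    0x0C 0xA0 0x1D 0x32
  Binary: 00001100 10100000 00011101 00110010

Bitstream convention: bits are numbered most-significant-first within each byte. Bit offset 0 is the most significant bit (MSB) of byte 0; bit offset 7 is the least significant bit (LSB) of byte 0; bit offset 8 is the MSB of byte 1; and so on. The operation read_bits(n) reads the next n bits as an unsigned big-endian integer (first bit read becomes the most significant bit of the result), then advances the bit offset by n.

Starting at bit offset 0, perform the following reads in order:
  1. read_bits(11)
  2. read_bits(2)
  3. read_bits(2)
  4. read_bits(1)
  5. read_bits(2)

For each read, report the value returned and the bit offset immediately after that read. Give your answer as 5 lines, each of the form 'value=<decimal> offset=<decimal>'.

Answer: value=101 offset=11
value=0 offset=13
value=0 offset=15
value=0 offset=16
value=0 offset=18

Derivation:
Read 1: bits[0:11] width=11 -> value=101 (bin 00001100101); offset now 11 = byte 1 bit 3; 21 bits remain
Read 2: bits[11:13] width=2 -> value=0 (bin 00); offset now 13 = byte 1 bit 5; 19 bits remain
Read 3: bits[13:15] width=2 -> value=0 (bin 00); offset now 15 = byte 1 bit 7; 17 bits remain
Read 4: bits[15:16] width=1 -> value=0 (bin 0); offset now 16 = byte 2 bit 0; 16 bits remain
Read 5: bits[16:18] width=2 -> value=0 (bin 00); offset now 18 = byte 2 bit 2; 14 bits remain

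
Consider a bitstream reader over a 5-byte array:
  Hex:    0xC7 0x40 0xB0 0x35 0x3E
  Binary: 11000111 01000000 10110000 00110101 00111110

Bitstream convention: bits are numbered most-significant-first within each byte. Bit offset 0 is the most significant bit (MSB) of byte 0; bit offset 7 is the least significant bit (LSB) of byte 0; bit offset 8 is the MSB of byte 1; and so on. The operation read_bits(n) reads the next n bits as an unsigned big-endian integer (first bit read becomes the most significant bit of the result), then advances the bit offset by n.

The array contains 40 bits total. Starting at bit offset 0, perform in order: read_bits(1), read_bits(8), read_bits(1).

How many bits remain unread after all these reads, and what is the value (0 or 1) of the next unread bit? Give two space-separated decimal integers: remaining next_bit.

Read 1: bits[0:1] width=1 -> value=1 (bin 1); offset now 1 = byte 0 bit 1; 39 bits remain
Read 2: bits[1:9] width=8 -> value=142 (bin 10001110); offset now 9 = byte 1 bit 1; 31 bits remain
Read 3: bits[9:10] width=1 -> value=1 (bin 1); offset now 10 = byte 1 bit 2; 30 bits remain

Answer: 30 0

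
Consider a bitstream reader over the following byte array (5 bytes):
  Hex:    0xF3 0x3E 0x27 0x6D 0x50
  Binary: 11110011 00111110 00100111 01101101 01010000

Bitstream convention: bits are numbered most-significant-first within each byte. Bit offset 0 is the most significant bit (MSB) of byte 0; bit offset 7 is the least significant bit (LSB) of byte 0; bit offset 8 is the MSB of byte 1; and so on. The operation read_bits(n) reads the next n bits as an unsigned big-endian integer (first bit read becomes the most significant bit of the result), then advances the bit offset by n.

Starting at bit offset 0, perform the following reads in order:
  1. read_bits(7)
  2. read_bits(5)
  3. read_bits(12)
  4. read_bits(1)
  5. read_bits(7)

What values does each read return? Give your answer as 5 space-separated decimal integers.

Read 1: bits[0:7] width=7 -> value=121 (bin 1111001); offset now 7 = byte 0 bit 7; 33 bits remain
Read 2: bits[7:12] width=5 -> value=19 (bin 10011); offset now 12 = byte 1 bit 4; 28 bits remain
Read 3: bits[12:24] width=12 -> value=3623 (bin 111000100111); offset now 24 = byte 3 bit 0; 16 bits remain
Read 4: bits[24:25] width=1 -> value=0 (bin 0); offset now 25 = byte 3 bit 1; 15 bits remain
Read 5: bits[25:32] width=7 -> value=109 (bin 1101101); offset now 32 = byte 4 bit 0; 8 bits remain

Answer: 121 19 3623 0 109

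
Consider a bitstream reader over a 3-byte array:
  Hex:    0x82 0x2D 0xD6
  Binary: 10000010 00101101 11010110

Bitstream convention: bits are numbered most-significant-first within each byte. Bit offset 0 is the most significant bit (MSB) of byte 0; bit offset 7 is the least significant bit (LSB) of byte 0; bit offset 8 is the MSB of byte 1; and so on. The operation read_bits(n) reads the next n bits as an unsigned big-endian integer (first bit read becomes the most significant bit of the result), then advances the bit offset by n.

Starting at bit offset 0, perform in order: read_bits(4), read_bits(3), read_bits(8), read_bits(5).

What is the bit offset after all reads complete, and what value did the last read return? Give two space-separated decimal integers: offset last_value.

Read 1: bits[0:4] width=4 -> value=8 (bin 1000); offset now 4 = byte 0 bit 4; 20 bits remain
Read 2: bits[4:7] width=3 -> value=1 (bin 001); offset now 7 = byte 0 bit 7; 17 bits remain
Read 3: bits[7:15] width=8 -> value=22 (bin 00010110); offset now 15 = byte 1 bit 7; 9 bits remain
Read 4: bits[15:20] width=5 -> value=29 (bin 11101); offset now 20 = byte 2 bit 4; 4 bits remain

Answer: 20 29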